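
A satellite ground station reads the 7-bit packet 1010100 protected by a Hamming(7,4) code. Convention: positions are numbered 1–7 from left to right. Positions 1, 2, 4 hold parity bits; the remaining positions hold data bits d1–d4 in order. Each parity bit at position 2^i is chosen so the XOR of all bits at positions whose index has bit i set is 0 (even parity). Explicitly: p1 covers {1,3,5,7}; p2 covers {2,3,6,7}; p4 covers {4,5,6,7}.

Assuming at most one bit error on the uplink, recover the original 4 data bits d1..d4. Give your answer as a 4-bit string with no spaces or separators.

1101

s1 (pos 1,3,5,7): 1⊕1⊕1⊕0 = 1
s2 (pos 2,3,6,7): 0⊕1⊕0⊕0 = 1
s4 (pos 4,5,6,7): 0⊕1⊕0⊕0 = 1
Syndrome s4…s1 = 111 → error at position 7.
Flip position 7: 1010100 → 1010101
Read data bits from positions 3,5,6,7: 1101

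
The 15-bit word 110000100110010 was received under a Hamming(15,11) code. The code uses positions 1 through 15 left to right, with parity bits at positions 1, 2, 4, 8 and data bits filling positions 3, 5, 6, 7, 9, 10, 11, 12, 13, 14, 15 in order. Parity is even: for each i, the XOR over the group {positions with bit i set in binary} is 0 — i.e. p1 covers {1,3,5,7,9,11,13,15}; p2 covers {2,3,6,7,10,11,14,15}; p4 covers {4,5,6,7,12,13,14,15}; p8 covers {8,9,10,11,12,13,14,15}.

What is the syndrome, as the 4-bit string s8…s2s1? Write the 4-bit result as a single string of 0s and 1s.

s1 (pos 1,3,5,7,9,11,13,15): 1⊕0⊕0⊕1⊕0⊕1⊕0⊕0 = 1
s2 (pos 2,3,6,7,10,11,14,15): 1⊕0⊕0⊕1⊕1⊕1⊕1⊕0 = 1
s4 (pos 4,5,6,7,12,13,14,15): 0⊕0⊕0⊕1⊕0⊕0⊕1⊕0 = 0
s8 (pos 8,9,10,11,12,13,14,15): 0⊕0⊕1⊕1⊕0⊕0⊕1⊕0 = 1
Syndrome s8…s1 = 1011 → error at position 11.

1011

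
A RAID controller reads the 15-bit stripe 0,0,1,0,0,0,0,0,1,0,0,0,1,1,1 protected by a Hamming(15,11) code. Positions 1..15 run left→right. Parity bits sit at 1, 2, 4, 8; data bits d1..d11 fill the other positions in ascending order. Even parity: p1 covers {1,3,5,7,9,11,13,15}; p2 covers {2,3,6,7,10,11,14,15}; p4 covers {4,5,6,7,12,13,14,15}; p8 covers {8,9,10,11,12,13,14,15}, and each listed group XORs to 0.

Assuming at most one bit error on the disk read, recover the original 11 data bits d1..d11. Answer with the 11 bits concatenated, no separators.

s1 (pos 1,3,5,7,9,11,13,15): 0⊕1⊕0⊕0⊕1⊕0⊕1⊕1 = 0
s2 (pos 2,3,6,7,10,11,14,15): 0⊕1⊕0⊕0⊕0⊕0⊕1⊕1 = 1
s4 (pos 4,5,6,7,12,13,14,15): 0⊕0⊕0⊕0⊕0⊕1⊕1⊕1 = 1
s8 (pos 8,9,10,11,12,13,14,15): 0⊕1⊕0⊕0⊕0⊕1⊕1⊕1 = 0
Syndrome s8…s1 = 0110 → error at position 6.
Flip position 6: 001000001000111 → 001001001000111
Read data bits from positions 3,5,6,7,9,10,11,12,13,14,15: 10101000111

10101000111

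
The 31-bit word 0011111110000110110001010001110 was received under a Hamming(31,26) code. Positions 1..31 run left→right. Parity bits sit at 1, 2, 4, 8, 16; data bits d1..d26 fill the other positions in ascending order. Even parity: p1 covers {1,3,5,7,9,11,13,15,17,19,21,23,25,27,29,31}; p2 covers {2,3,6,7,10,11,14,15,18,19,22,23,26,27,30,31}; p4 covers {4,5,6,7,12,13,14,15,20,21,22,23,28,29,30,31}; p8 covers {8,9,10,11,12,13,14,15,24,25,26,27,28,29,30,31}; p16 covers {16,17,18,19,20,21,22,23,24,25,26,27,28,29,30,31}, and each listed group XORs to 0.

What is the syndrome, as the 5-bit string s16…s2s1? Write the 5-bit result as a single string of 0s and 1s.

s1 (pos 1,3,5,7,9,11,13,15,17,19,21,23,25,27,29,31): 0⊕1⊕1⊕1⊕1⊕0⊕0⊕1⊕1⊕0⊕0⊕0⊕0⊕0⊕1⊕0 = 1
s2 (pos 2,3,6,7,10,11,14,15,18,19,22,23,26,27,30,31): 0⊕1⊕1⊕1⊕0⊕0⊕1⊕1⊕1⊕0⊕1⊕0⊕0⊕0⊕1⊕0 = 0
s4 (pos 4,5,6,7,12,13,14,15,20,21,22,23,28,29,30,31): 1⊕1⊕1⊕1⊕0⊕0⊕1⊕1⊕0⊕0⊕1⊕0⊕1⊕1⊕1⊕0 = 0
s8 (pos 8,9,10,11,12,13,14,15,24,25,26,27,28,29,30,31): 1⊕1⊕0⊕0⊕0⊕0⊕1⊕1⊕1⊕0⊕0⊕0⊕1⊕1⊕1⊕0 = 0
s16 (pos 16,17,18,19,20,21,22,23,24,25,26,27,28,29,30,31): 0⊕1⊕1⊕0⊕0⊕0⊕1⊕0⊕1⊕0⊕0⊕0⊕1⊕1⊕1⊕0 = 1
Syndrome s16…s1 = 10001 → error at position 17.

10001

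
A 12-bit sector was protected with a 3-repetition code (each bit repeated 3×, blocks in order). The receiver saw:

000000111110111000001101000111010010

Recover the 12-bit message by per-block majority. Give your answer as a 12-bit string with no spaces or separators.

Block 1 (000): 0 ones → 0
Block 2 (000): 0 ones → 0
Block 3 (111): 3 ones → 1
Block 4 (110): 2 ones → 1
Block 5 (111): 3 ones → 1
Block 6 (000): 0 ones → 0
Block 7 (001): 1 one → 0
Block 8 (101): 2 ones → 1
Block 9 (000): 0 ones → 0
Block 10 (111): 3 ones → 1
Block 11 (010): 1 one → 0
Block 12 (010): 1 one → 0

001110010100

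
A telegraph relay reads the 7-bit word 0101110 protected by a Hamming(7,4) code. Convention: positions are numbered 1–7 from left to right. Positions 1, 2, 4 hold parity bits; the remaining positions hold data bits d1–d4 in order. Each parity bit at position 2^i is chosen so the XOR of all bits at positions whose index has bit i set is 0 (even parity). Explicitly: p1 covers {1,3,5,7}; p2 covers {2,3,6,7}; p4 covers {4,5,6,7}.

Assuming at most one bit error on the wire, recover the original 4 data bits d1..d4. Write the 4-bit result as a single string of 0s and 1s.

s1 (pos 1,3,5,7): 0⊕0⊕1⊕0 = 1
s2 (pos 2,3,6,7): 1⊕0⊕1⊕0 = 0
s4 (pos 4,5,6,7): 1⊕1⊕1⊕0 = 1
Syndrome s4…s1 = 101 → error at position 5.
Flip position 5: 0101110 → 0101010
Read data bits from positions 3,5,6,7: 0010

0010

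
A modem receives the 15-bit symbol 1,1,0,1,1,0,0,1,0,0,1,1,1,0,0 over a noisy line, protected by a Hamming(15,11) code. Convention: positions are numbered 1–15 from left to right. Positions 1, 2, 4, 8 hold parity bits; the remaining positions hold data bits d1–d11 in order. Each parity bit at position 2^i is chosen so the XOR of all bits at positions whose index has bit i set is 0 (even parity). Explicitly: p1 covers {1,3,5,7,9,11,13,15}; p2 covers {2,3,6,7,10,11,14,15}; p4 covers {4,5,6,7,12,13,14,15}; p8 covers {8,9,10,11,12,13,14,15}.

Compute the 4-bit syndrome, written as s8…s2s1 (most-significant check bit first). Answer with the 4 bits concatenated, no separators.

0000

s1 (pos 1,3,5,7,9,11,13,15): 1⊕0⊕1⊕0⊕0⊕1⊕1⊕0 = 0
s2 (pos 2,3,6,7,10,11,14,15): 1⊕0⊕0⊕0⊕0⊕1⊕0⊕0 = 0
s4 (pos 4,5,6,7,12,13,14,15): 1⊕1⊕0⊕0⊕1⊕1⊕0⊕0 = 0
s8 (pos 8,9,10,11,12,13,14,15): 1⊕0⊕0⊕1⊕1⊕1⊕0⊕0 = 0
Syndrome s8…s1 = 0000 → no error.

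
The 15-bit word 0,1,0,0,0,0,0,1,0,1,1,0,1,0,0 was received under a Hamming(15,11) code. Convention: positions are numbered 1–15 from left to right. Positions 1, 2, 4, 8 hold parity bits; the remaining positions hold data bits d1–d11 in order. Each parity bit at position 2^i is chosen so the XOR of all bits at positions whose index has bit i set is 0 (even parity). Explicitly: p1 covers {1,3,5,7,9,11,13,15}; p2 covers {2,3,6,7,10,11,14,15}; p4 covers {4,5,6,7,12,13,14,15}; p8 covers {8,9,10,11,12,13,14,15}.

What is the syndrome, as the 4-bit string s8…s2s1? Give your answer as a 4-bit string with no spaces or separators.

0110

s1 (pos 1,3,5,7,9,11,13,15): 0⊕0⊕0⊕0⊕0⊕1⊕1⊕0 = 0
s2 (pos 2,3,6,7,10,11,14,15): 1⊕0⊕0⊕0⊕1⊕1⊕0⊕0 = 1
s4 (pos 4,5,6,7,12,13,14,15): 0⊕0⊕0⊕0⊕0⊕1⊕0⊕0 = 1
s8 (pos 8,9,10,11,12,13,14,15): 1⊕0⊕1⊕1⊕0⊕1⊕0⊕0 = 0
Syndrome s8…s1 = 0110 → error at position 6.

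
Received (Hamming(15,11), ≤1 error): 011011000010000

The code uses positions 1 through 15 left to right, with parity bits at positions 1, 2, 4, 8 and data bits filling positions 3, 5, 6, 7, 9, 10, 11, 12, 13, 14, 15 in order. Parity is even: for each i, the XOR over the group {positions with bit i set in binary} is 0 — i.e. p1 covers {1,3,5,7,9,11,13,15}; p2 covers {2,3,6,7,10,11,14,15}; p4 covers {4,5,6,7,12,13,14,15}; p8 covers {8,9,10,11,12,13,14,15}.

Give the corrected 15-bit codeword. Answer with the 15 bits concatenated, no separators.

s1 (pos 1,3,5,7,9,11,13,15): 0⊕1⊕1⊕0⊕0⊕1⊕0⊕0 = 1
s2 (pos 2,3,6,7,10,11,14,15): 1⊕1⊕1⊕0⊕0⊕1⊕0⊕0 = 0
s4 (pos 4,5,6,7,12,13,14,15): 0⊕1⊕1⊕0⊕0⊕0⊕0⊕0 = 0
s8 (pos 8,9,10,11,12,13,14,15): 0⊕0⊕0⊕1⊕0⊕0⊕0⊕0 = 1
Syndrome s8…s1 = 1001 → error at position 9.
Flip position 9: 011011000010000 → 011011001010000

011011001010000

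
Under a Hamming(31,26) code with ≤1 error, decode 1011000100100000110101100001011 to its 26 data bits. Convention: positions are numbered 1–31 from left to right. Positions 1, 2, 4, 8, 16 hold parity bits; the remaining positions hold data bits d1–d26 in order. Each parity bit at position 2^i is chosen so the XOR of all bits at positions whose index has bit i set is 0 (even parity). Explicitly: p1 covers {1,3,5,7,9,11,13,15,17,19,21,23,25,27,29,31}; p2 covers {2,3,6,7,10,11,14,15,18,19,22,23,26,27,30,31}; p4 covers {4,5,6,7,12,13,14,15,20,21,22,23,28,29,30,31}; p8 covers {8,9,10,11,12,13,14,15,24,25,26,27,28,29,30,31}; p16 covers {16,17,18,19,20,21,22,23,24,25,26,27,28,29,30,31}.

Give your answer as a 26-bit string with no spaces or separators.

10000010010110101100001011

s1 (pos 1,3,5,7,9,11,13,15,17,19,21,23,25,27,29,31): 1⊕1⊕0⊕0⊕0⊕1⊕0⊕0⊕1⊕0⊕0⊕1⊕0⊕0⊕0⊕1 = 0
s2 (pos 2,3,6,7,10,11,14,15,18,19,22,23,26,27,30,31): 0⊕1⊕0⊕0⊕0⊕1⊕0⊕0⊕1⊕0⊕1⊕1⊕0⊕0⊕1⊕1 = 1
s4 (pos 4,5,6,7,12,13,14,15,20,21,22,23,28,29,30,31): 1⊕0⊕0⊕0⊕0⊕0⊕0⊕0⊕1⊕0⊕1⊕1⊕1⊕0⊕1⊕1 = 1
s8 (pos 8,9,10,11,12,13,14,15,24,25,26,27,28,29,30,31): 1⊕0⊕0⊕1⊕0⊕0⊕0⊕0⊕0⊕0⊕0⊕0⊕1⊕0⊕1⊕1 = 1
s16 (pos 16,17,18,19,20,21,22,23,24,25,26,27,28,29,30,31): 0⊕1⊕1⊕0⊕1⊕0⊕1⊕1⊕0⊕0⊕0⊕0⊕1⊕0⊕1⊕1 = 0
Syndrome s16…s1 = 01110 → error at position 14.
Flip position 14: 1011000100100000110101100001011 → 1011000100100100110101100001011
Read data bits from positions 3,5,6,7,9,10,11,12,13,14,15,17,18,19,20,21,22,23,24,25,26,27,28,29,30,31: 10000010010110101100001011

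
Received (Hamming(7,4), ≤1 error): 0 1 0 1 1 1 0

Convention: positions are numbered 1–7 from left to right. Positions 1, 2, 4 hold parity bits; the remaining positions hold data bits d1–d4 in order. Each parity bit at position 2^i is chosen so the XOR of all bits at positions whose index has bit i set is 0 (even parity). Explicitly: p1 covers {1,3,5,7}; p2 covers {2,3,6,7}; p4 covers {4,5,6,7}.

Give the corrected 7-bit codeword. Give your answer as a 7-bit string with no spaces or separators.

s1 (pos 1,3,5,7): 0⊕0⊕1⊕0 = 1
s2 (pos 2,3,6,7): 1⊕0⊕1⊕0 = 0
s4 (pos 4,5,6,7): 1⊕1⊕1⊕0 = 1
Syndrome s4…s1 = 101 → error at position 5.
Flip position 5: 0101110 → 0101010

0101010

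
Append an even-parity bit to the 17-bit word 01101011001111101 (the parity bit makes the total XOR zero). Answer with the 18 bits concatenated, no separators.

011010110011111011

XOR of the 17 data bits: 0⊕1⊕1⊕0⊕1⊕0⊕1⊕1⊕0⊕0⊕1⊕1⊕1⊕1⊕1⊕0⊕1 = 1
Parity bit = 1 (so all 18 bits XOR to 0).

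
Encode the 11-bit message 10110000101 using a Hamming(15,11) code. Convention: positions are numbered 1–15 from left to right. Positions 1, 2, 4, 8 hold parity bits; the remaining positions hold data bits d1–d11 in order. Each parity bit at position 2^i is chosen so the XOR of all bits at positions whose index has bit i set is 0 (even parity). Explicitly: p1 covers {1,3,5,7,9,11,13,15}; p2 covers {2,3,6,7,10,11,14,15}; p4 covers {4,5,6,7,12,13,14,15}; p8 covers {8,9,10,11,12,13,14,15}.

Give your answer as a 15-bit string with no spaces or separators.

001001100000101

Place data at non-parity positions: p1 p2 1 p4 0 1 1 p8 0 0 0 0 1 0 1
p1 (pos 1,3,5,7,9,11,13,15): XOR of data positions = 1⊕0⊕1⊕0⊕0⊕1⊕1 = 0
p2 (pos 2,3,6,7,10,11,14,15): XOR of data positions = 1⊕1⊕1⊕0⊕0⊕0⊕1 = 0
p4 (pos 4,5,6,7,12,13,14,15): XOR of data positions = 0⊕1⊕1⊕0⊕1⊕0⊕1 = 0
p8 (pos 8,9,10,11,12,13,14,15): XOR of data positions = 0⊕0⊕0⊕0⊕1⊕0⊕1 = 0
Codeword: 001001100000101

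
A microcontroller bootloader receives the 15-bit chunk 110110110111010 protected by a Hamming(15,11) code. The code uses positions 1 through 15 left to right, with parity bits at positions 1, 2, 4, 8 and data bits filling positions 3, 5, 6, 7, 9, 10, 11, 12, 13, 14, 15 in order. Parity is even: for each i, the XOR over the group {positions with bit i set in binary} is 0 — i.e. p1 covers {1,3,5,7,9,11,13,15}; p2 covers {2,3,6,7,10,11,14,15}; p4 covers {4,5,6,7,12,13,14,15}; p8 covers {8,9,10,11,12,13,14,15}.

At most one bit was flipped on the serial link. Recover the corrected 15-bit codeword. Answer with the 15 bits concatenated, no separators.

s1 (pos 1,3,5,7,9,11,13,15): 1⊕0⊕1⊕1⊕0⊕1⊕0⊕0 = 0
s2 (pos 2,3,6,7,10,11,14,15): 1⊕0⊕0⊕1⊕1⊕1⊕1⊕0 = 1
s4 (pos 4,5,6,7,12,13,14,15): 1⊕1⊕0⊕1⊕1⊕0⊕1⊕0 = 1
s8 (pos 8,9,10,11,12,13,14,15): 1⊕0⊕1⊕1⊕1⊕0⊕1⊕0 = 1
Syndrome s8…s1 = 1110 → error at position 14.
Flip position 14: 110110110111010 → 110110110111000

110110110111000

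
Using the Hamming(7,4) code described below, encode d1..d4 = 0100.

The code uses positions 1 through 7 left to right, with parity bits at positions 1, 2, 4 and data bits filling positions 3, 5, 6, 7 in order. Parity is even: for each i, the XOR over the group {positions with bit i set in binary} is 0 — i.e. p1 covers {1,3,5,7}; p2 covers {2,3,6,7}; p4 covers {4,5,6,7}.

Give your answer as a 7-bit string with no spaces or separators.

Place data at non-parity positions: p1 p2 0 p4 1 0 0
p1 (pos 1,3,5,7): XOR of data positions = 0⊕1⊕0 = 1
p2 (pos 2,3,6,7): XOR of data positions = 0⊕0⊕0 = 0
p4 (pos 4,5,6,7): XOR of data positions = 1⊕0⊕0 = 1
Codeword: 1001100

1001100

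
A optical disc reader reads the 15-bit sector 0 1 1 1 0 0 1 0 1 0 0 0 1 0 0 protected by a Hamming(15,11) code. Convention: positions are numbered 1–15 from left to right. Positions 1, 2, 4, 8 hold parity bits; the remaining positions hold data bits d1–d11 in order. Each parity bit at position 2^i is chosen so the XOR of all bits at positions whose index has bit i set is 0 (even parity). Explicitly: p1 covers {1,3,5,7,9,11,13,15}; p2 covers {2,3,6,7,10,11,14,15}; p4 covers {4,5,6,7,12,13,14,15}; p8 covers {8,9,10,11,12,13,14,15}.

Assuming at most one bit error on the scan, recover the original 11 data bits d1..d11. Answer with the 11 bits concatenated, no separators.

s1 (pos 1,3,5,7,9,11,13,15): 0⊕1⊕0⊕1⊕1⊕0⊕1⊕0 = 0
s2 (pos 2,3,6,7,10,11,14,15): 1⊕1⊕0⊕1⊕0⊕0⊕0⊕0 = 1
s4 (pos 4,5,6,7,12,13,14,15): 1⊕0⊕0⊕1⊕0⊕1⊕0⊕0 = 1
s8 (pos 8,9,10,11,12,13,14,15): 0⊕1⊕0⊕0⊕0⊕1⊕0⊕0 = 0
Syndrome s8…s1 = 0110 → error at position 6.
Flip position 6: 011100101000100 → 011101101000100
Read data bits from positions 3,5,6,7,9,10,11,12,13,14,15: 10111000100

10111000100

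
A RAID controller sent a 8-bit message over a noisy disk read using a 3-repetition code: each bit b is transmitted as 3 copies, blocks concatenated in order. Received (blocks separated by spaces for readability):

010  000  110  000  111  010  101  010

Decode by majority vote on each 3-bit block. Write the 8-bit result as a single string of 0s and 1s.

00101010

Block 1 (010): 1 one → 0
Block 2 (000): 0 ones → 0
Block 3 (110): 2 ones → 1
Block 4 (000): 0 ones → 0
Block 5 (111): 3 ones → 1
Block 6 (010): 1 one → 0
Block 7 (101): 2 ones → 1
Block 8 (010): 1 one → 0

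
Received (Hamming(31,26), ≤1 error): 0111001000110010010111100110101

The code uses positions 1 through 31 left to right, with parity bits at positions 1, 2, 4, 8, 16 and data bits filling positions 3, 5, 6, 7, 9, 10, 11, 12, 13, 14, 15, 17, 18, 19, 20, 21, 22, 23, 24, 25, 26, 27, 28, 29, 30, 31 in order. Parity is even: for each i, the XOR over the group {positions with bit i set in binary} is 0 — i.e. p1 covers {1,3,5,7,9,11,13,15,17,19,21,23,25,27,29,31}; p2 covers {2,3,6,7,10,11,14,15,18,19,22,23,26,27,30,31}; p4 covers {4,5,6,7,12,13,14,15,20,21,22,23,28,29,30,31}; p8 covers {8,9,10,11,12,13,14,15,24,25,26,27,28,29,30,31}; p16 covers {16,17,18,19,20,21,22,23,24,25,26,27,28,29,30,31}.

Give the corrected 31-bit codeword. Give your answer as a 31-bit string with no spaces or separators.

0111001000110010010111100100101

s1 (pos 1,3,5,7,9,11,13,15,17,19,21,23,25,27,29,31): 0⊕1⊕0⊕1⊕0⊕1⊕0⊕1⊕0⊕0⊕1⊕1⊕0⊕1⊕1⊕1 = 1
s2 (pos 2,3,6,7,10,11,14,15,18,19,22,23,26,27,30,31): 1⊕1⊕0⊕1⊕0⊕1⊕0⊕1⊕1⊕0⊕1⊕1⊕1⊕1⊕0⊕1 = 1
s4 (pos 4,5,6,7,12,13,14,15,20,21,22,23,28,29,30,31): 1⊕0⊕0⊕1⊕1⊕0⊕0⊕1⊕1⊕1⊕1⊕1⊕0⊕1⊕0⊕1 = 0
s8 (pos 8,9,10,11,12,13,14,15,24,25,26,27,28,29,30,31): 0⊕0⊕0⊕1⊕1⊕0⊕0⊕1⊕0⊕0⊕1⊕1⊕0⊕1⊕0⊕1 = 1
s16 (pos 16,17,18,19,20,21,22,23,24,25,26,27,28,29,30,31): 0⊕0⊕1⊕0⊕1⊕1⊕1⊕1⊕0⊕0⊕1⊕1⊕0⊕1⊕0⊕1 = 1
Syndrome s16…s1 = 11011 → error at position 27.
Flip position 27: 0111001000110010010111100110101 → 0111001000110010010111100100101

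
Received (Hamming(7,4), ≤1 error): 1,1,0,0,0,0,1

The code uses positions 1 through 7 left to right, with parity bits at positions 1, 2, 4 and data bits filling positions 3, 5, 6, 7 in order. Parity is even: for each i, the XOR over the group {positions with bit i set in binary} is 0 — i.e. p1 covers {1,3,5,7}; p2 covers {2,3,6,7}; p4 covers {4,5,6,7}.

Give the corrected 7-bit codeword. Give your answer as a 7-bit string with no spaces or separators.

1101001

s1 (pos 1,3,5,7): 1⊕0⊕0⊕1 = 0
s2 (pos 2,3,6,7): 1⊕0⊕0⊕1 = 0
s4 (pos 4,5,6,7): 0⊕0⊕0⊕1 = 1
Syndrome s4…s1 = 100 → error at position 4.
Flip position 4: 1100001 → 1101001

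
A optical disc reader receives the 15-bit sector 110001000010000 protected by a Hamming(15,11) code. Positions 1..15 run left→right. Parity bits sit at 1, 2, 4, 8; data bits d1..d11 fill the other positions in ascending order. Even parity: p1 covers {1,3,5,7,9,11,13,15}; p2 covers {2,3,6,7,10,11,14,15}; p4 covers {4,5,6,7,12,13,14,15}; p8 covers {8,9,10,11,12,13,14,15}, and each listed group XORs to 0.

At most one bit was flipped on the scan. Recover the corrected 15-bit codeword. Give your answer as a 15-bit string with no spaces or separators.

s1 (pos 1,3,5,7,9,11,13,15): 1⊕0⊕0⊕0⊕0⊕1⊕0⊕0 = 0
s2 (pos 2,3,6,7,10,11,14,15): 1⊕0⊕1⊕0⊕0⊕1⊕0⊕0 = 1
s4 (pos 4,5,6,7,12,13,14,15): 0⊕0⊕1⊕0⊕0⊕0⊕0⊕0 = 1
s8 (pos 8,9,10,11,12,13,14,15): 0⊕0⊕0⊕1⊕0⊕0⊕0⊕0 = 1
Syndrome s8…s1 = 1110 → error at position 14.
Flip position 14: 110001000010000 → 110001000010010

110001000010010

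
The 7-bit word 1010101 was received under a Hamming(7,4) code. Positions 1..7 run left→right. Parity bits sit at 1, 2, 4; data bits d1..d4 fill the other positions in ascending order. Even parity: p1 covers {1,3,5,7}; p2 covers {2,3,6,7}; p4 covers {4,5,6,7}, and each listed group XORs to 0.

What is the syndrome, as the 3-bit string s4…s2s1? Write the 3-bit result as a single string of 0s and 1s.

s1 (pos 1,3,5,7): 1⊕1⊕1⊕1 = 0
s2 (pos 2,3,6,7): 0⊕1⊕0⊕1 = 0
s4 (pos 4,5,6,7): 0⊕1⊕0⊕1 = 0
Syndrome s4…s1 = 000 → no error.

000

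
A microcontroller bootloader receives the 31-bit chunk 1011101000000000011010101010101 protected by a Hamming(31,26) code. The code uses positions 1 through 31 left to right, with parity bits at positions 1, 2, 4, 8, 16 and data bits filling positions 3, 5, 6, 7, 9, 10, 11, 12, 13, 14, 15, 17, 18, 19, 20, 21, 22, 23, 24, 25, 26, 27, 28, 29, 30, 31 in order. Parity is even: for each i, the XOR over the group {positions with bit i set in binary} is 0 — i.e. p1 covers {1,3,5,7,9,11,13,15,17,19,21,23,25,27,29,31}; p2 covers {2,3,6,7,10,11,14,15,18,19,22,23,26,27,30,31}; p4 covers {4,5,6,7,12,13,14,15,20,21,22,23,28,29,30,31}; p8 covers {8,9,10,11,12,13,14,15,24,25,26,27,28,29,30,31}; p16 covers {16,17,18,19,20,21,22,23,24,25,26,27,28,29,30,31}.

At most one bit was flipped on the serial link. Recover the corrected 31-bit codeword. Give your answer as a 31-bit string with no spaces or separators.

1011100000000000011010101010101

s1 (pos 1,3,5,7,9,11,13,15,17,19,21,23,25,27,29,31): 1⊕1⊕1⊕1⊕0⊕0⊕0⊕0⊕0⊕1⊕1⊕1⊕1⊕1⊕1⊕1 = 1
s2 (pos 2,3,6,7,10,11,14,15,18,19,22,23,26,27,30,31): 0⊕1⊕0⊕1⊕0⊕0⊕0⊕0⊕1⊕1⊕0⊕1⊕0⊕1⊕0⊕1 = 1
s4 (pos 4,5,6,7,12,13,14,15,20,21,22,23,28,29,30,31): 1⊕1⊕0⊕1⊕0⊕0⊕0⊕0⊕0⊕1⊕0⊕1⊕0⊕1⊕0⊕1 = 1
s8 (pos 8,9,10,11,12,13,14,15,24,25,26,27,28,29,30,31): 0⊕0⊕0⊕0⊕0⊕0⊕0⊕0⊕0⊕1⊕0⊕1⊕0⊕1⊕0⊕1 = 0
s16 (pos 16,17,18,19,20,21,22,23,24,25,26,27,28,29,30,31): 0⊕0⊕1⊕1⊕0⊕1⊕0⊕1⊕0⊕1⊕0⊕1⊕0⊕1⊕0⊕1 = 0
Syndrome s16…s1 = 00111 → error at position 7.
Flip position 7: 1011101000000000011010101010101 → 1011100000000000011010101010101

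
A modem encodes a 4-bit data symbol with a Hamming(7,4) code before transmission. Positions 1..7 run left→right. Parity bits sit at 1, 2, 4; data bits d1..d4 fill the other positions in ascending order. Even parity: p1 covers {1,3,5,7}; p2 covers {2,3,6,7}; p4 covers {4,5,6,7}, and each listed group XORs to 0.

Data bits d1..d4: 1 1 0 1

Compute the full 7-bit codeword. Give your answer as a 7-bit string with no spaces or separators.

1010101

Place data at non-parity positions: p1 p2 1 p4 1 0 1
p1 (pos 1,3,5,7): XOR of data positions = 1⊕1⊕1 = 1
p2 (pos 2,3,6,7): XOR of data positions = 1⊕0⊕1 = 0
p4 (pos 4,5,6,7): XOR of data positions = 1⊕0⊕1 = 0
Codeword: 1010101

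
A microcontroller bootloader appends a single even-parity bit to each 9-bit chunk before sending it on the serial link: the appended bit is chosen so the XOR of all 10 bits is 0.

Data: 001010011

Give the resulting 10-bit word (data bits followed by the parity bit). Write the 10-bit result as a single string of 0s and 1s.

0010100110

XOR of the 9 data bits: 0⊕0⊕1⊕0⊕1⊕0⊕0⊕1⊕1 = 0
Parity bit = 0 (so all 10 bits XOR to 0).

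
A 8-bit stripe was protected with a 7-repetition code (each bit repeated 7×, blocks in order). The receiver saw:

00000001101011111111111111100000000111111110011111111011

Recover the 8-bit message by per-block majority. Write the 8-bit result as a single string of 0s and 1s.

01110111

Block 1 (0000000): 0 ones → 0
Block 2 (1101011): 5 ones → 1
Block 3 (1111111): 7 ones → 1
Block 4 (1111110): 6 ones → 1
Block 5 (0000000): 0 ones → 0
Block 6 (1111111): 7 ones → 1
Block 7 (1001111): 5 ones → 1
Block 8 (1111011): 6 ones → 1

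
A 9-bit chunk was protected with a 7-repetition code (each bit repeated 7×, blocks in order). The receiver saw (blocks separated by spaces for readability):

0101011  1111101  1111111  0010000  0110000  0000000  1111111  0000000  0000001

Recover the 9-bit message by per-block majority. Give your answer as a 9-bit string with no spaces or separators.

Block 1 (0101011): 4 ones → 1
Block 2 (1111101): 6 ones → 1
Block 3 (1111111): 7 ones → 1
Block 4 (0010000): 1 one → 0
Block 5 (0110000): 2 ones → 0
Block 6 (0000000): 0 ones → 0
Block 7 (1111111): 7 ones → 1
Block 8 (0000000): 0 ones → 0
Block 9 (0000001): 1 one → 0

111000100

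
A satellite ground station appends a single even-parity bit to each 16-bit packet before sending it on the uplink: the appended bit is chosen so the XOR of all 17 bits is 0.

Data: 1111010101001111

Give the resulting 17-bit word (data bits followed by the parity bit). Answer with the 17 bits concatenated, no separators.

XOR of the 16 data bits: 1⊕1⊕1⊕1⊕0⊕1⊕0⊕1⊕0⊕1⊕0⊕0⊕1⊕1⊕1⊕1 = 1
Parity bit = 1 (so all 17 bits XOR to 0).

11110101010011111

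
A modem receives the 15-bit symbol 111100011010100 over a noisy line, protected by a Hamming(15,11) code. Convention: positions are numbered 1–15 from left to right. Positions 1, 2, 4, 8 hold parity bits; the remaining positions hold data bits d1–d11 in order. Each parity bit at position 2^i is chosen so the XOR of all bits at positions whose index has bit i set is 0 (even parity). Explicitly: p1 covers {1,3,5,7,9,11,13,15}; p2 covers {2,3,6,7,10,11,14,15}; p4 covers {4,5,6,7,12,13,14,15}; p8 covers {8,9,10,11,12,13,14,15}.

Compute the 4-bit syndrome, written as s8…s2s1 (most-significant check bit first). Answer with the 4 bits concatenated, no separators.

0011

s1 (pos 1,3,5,7,9,11,13,15): 1⊕1⊕0⊕0⊕1⊕1⊕1⊕0 = 1
s2 (pos 2,3,6,7,10,11,14,15): 1⊕1⊕0⊕0⊕0⊕1⊕0⊕0 = 1
s4 (pos 4,5,6,7,12,13,14,15): 1⊕0⊕0⊕0⊕0⊕1⊕0⊕0 = 0
s8 (pos 8,9,10,11,12,13,14,15): 1⊕1⊕0⊕1⊕0⊕1⊕0⊕0 = 0
Syndrome s8…s1 = 0011 → error at position 3.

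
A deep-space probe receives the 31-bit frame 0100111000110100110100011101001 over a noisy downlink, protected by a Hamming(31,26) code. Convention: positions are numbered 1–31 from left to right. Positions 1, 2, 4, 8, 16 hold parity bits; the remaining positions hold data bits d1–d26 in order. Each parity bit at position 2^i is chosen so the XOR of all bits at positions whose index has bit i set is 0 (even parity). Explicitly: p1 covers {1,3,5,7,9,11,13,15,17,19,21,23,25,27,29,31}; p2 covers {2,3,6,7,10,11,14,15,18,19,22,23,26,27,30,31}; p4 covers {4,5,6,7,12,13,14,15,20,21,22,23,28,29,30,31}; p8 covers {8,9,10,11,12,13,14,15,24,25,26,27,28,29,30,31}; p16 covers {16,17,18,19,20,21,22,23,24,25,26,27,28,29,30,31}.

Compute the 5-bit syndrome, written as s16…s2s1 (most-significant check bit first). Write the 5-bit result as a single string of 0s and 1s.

s1 (pos 1,3,5,7,9,11,13,15,17,19,21,23,25,27,29,31): 0⊕0⊕1⊕1⊕0⊕1⊕0⊕0⊕1⊕0⊕0⊕0⊕1⊕0⊕0⊕1 = 0
s2 (pos 2,3,6,7,10,11,14,15,18,19,22,23,26,27,30,31): 1⊕0⊕1⊕1⊕0⊕1⊕1⊕0⊕1⊕0⊕0⊕0⊕1⊕0⊕0⊕1 = 0
s4 (pos 4,5,6,7,12,13,14,15,20,21,22,23,28,29,30,31): 0⊕1⊕1⊕1⊕1⊕0⊕1⊕0⊕1⊕0⊕0⊕0⊕1⊕0⊕0⊕1 = 0
s8 (pos 8,9,10,11,12,13,14,15,24,25,26,27,28,29,30,31): 0⊕0⊕0⊕1⊕1⊕0⊕1⊕0⊕1⊕1⊕1⊕0⊕1⊕0⊕0⊕1 = 0
s16 (pos 16,17,18,19,20,21,22,23,24,25,26,27,28,29,30,31): 0⊕1⊕1⊕0⊕1⊕0⊕0⊕0⊕1⊕1⊕1⊕0⊕1⊕0⊕0⊕1 = 0
Syndrome s16…s1 = 00000 → no error.

00000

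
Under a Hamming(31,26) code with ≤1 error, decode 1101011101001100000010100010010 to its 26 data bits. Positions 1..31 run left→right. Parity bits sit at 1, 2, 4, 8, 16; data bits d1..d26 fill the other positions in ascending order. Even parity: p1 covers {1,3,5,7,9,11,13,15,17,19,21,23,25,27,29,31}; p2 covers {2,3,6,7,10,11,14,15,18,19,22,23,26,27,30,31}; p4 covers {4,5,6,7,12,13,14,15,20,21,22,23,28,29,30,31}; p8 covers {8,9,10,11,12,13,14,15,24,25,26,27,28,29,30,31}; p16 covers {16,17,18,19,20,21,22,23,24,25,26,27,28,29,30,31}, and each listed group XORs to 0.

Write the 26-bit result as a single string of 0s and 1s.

00110100110000010100010010

s1 (pos 1,3,5,7,9,11,13,15,17,19,21,23,25,27,29,31): 1⊕0⊕0⊕1⊕0⊕0⊕1⊕0⊕0⊕0⊕1⊕1⊕0⊕1⊕0⊕0 = 0
s2 (pos 2,3,6,7,10,11,14,15,18,19,22,23,26,27,30,31): 1⊕0⊕1⊕1⊕1⊕0⊕1⊕0⊕0⊕0⊕0⊕1⊕0⊕1⊕1⊕0 = 0
s4 (pos 4,5,6,7,12,13,14,15,20,21,22,23,28,29,30,31): 1⊕0⊕1⊕1⊕0⊕1⊕1⊕0⊕0⊕1⊕0⊕1⊕0⊕0⊕1⊕0 = 0
s8 (pos 8,9,10,11,12,13,14,15,24,25,26,27,28,29,30,31): 1⊕0⊕1⊕0⊕0⊕1⊕1⊕0⊕0⊕0⊕0⊕1⊕0⊕0⊕1⊕0 = 0
s16 (pos 16,17,18,19,20,21,22,23,24,25,26,27,28,29,30,31): 0⊕0⊕0⊕0⊕0⊕1⊕0⊕1⊕0⊕0⊕0⊕1⊕0⊕0⊕1⊕0 = 0
Syndrome s16…s1 = 00000 → no error.
Read data bits from positions 3,5,6,7,9,10,11,12,13,14,15,17,18,19,20,21,22,23,24,25,26,27,28,29,30,31: 00110100110000010100010010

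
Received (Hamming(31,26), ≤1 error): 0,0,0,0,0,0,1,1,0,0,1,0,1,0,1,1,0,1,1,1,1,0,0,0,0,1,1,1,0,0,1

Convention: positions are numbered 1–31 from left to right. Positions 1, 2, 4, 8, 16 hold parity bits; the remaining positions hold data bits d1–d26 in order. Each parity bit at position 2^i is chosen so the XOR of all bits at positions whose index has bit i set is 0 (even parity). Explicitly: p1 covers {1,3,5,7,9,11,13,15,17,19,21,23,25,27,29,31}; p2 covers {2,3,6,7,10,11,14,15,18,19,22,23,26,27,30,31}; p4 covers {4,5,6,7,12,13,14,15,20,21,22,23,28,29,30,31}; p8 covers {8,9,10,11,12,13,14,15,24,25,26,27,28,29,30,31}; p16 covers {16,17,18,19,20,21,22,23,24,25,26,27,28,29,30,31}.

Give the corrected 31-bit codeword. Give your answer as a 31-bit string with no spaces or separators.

s1 (pos 1,3,5,7,9,11,13,15,17,19,21,23,25,27,29,31): 0⊕0⊕0⊕1⊕0⊕1⊕1⊕1⊕0⊕1⊕1⊕0⊕0⊕1⊕0⊕1 = 0
s2 (pos 2,3,6,7,10,11,14,15,18,19,22,23,26,27,30,31): 0⊕0⊕0⊕1⊕0⊕1⊕0⊕1⊕1⊕1⊕0⊕0⊕1⊕1⊕0⊕1 = 0
s4 (pos 4,5,6,7,12,13,14,15,20,21,22,23,28,29,30,31): 0⊕0⊕0⊕1⊕0⊕1⊕0⊕1⊕1⊕1⊕0⊕0⊕1⊕0⊕0⊕1 = 1
s8 (pos 8,9,10,11,12,13,14,15,24,25,26,27,28,29,30,31): 1⊕0⊕0⊕1⊕0⊕1⊕0⊕1⊕0⊕0⊕1⊕1⊕1⊕0⊕0⊕1 = 0
s16 (pos 16,17,18,19,20,21,22,23,24,25,26,27,28,29,30,31): 1⊕0⊕1⊕1⊕1⊕1⊕0⊕0⊕0⊕0⊕1⊕1⊕1⊕0⊕0⊕1 = 1
Syndrome s16…s1 = 10100 → error at position 20.
Flip position 20: 0000001100101011011110000111001 → 0000001100101011011010000111001

0000001100101011011010000111001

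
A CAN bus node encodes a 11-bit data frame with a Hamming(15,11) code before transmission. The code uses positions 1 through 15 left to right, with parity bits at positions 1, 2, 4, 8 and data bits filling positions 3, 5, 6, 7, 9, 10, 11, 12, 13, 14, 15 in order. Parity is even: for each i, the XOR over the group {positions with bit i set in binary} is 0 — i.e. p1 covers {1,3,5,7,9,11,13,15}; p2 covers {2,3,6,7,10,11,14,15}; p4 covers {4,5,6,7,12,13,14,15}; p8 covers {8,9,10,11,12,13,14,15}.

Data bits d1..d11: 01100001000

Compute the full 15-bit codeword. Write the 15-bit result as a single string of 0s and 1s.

Place data at non-parity positions: p1 p2 0 p4 1 1 0 p8 0 0 0 1 0 0 0
p1 (pos 1,3,5,7,9,11,13,15): XOR of data positions = 0⊕1⊕0⊕0⊕0⊕0⊕0 = 1
p2 (pos 2,3,6,7,10,11,14,15): XOR of data positions = 0⊕1⊕0⊕0⊕0⊕0⊕0 = 1
p4 (pos 4,5,6,7,12,13,14,15): XOR of data positions = 1⊕1⊕0⊕1⊕0⊕0⊕0 = 1
p8 (pos 8,9,10,11,12,13,14,15): XOR of data positions = 0⊕0⊕0⊕1⊕0⊕0⊕0 = 1
Codeword: 110111010001000

110111010001000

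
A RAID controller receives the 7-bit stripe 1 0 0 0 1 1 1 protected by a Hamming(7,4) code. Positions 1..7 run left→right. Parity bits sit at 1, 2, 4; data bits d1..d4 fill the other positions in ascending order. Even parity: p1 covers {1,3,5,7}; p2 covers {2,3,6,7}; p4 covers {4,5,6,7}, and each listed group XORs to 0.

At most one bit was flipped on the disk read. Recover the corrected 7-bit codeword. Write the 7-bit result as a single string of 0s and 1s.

s1 (pos 1,3,5,7): 1⊕0⊕1⊕1 = 1
s2 (pos 2,3,6,7): 0⊕0⊕1⊕1 = 0
s4 (pos 4,5,6,7): 0⊕1⊕1⊕1 = 1
Syndrome s4…s1 = 101 → error at position 5.
Flip position 5: 1000111 → 1000011

1000011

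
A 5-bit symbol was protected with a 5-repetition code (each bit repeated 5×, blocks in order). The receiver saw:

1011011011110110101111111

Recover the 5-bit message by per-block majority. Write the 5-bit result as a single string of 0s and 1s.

11111

Block 1 (10110): 3 ones → 1
Block 2 (11011): 4 ones → 1
Block 3 (11011): 4 ones → 1
Block 4 (01011): 3 ones → 1
Block 5 (11111): 5 ones → 1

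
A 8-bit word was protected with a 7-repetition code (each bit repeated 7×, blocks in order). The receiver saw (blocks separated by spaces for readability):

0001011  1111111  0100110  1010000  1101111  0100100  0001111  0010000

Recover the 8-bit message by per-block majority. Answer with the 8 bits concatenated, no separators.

Block 1 (0001011): 3 ones → 0
Block 2 (1111111): 7 ones → 1
Block 3 (0100110): 3 ones → 0
Block 4 (1010000): 2 ones → 0
Block 5 (1101111): 6 ones → 1
Block 6 (0100100): 2 ones → 0
Block 7 (0001111): 4 ones → 1
Block 8 (0010000): 1 one → 0

01001010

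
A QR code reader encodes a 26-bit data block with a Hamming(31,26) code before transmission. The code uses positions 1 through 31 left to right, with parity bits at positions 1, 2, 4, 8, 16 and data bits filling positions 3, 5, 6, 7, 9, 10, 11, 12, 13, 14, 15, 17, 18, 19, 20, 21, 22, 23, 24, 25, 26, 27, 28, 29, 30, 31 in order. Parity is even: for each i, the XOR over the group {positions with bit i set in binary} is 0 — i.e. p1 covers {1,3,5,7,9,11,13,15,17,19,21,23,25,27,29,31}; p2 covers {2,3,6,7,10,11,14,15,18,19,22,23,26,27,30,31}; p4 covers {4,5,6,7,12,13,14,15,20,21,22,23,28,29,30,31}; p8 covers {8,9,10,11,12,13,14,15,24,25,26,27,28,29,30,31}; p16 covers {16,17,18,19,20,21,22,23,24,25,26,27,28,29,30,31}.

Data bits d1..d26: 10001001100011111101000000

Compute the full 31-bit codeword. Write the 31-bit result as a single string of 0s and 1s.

1110000010011001011111101000000

Place data at non-parity positions: p1 p2 1 p4 0 0 0 p8 1 0 0 1 1 0 0 p16 0 1 1 1 1 1 1 0 1 0 0 0 0 0 0
p1 (pos 1,3,5,7,9,11,13,15,17,19,21,23,25,27,29,31): XOR of data positions = 1⊕0⊕0⊕1⊕0⊕1⊕0⊕0⊕1⊕1⊕1⊕1⊕0⊕0⊕0 = 1
p2 (pos 2,3,6,7,10,11,14,15,18,19,22,23,26,27,30,31): XOR of data positions = 1⊕0⊕0⊕0⊕0⊕0⊕0⊕1⊕1⊕1⊕1⊕0⊕0⊕0⊕0 = 1
p4 (pos 4,5,6,7,12,13,14,15,20,21,22,23,28,29,30,31): XOR of data positions = 0⊕0⊕0⊕1⊕1⊕0⊕0⊕1⊕1⊕1⊕1⊕0⊕0⊕0⊕0 = 0
p8 (pos 8,9,10,11,12,13,14,15,24,25,26,27,28,29,30,31): XOR of data positions = 1⊕0⊕0⊕1⊕1⊕0⊕0⊕0⊕1⊕0⊕0⊕0⊕0⊕0⊕0 = 0
p16 (pos 16,17,18,19,20,21,22,23,24,25,26,27,28,29,30,31): XOR of data positions = 0⊕1⊕1⊕1⊕1⊕1⊕1⊕0⊕1⊕0⊕0⊕0⊕0⊕0⊕0 = 1
Codeword: 1110000010011001011111101000000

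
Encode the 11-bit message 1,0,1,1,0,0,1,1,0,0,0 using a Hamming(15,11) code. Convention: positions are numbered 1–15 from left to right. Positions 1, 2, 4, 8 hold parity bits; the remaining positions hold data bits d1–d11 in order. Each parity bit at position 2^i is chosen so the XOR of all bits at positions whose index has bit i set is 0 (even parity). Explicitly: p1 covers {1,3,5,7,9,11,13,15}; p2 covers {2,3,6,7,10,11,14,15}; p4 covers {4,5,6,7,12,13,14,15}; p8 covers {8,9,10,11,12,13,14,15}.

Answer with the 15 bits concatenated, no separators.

Place data at non-parity positions: p1 p2 1 p4 0 1 1 p8 0 0 1 1 0 0 0
p1 (pos 1,3,5,7,9,11,13,15): XOR of data positions = 1⊕0⊕1⊕0⊕1⊕0⊕0 = 1
p2 (pos 2,3,6,7,10,11,14,15): XOR of data positions = 1⊕1⊕1⊕0⊕1⊕0⊕0 = 0
p4 (pos 4,5,6,7,12,13,14,15): XOR of data positions = 0⊕1⊕1⊕1⊕0⊕0⊕0 = 1
p8 (pos 8,9,10,11,12,13,14,15): XOR of data positions = 0⊕0⊕1⊕1⊕0⊕0⊕0 = 0
Codeword: 101101100011000

101101100011000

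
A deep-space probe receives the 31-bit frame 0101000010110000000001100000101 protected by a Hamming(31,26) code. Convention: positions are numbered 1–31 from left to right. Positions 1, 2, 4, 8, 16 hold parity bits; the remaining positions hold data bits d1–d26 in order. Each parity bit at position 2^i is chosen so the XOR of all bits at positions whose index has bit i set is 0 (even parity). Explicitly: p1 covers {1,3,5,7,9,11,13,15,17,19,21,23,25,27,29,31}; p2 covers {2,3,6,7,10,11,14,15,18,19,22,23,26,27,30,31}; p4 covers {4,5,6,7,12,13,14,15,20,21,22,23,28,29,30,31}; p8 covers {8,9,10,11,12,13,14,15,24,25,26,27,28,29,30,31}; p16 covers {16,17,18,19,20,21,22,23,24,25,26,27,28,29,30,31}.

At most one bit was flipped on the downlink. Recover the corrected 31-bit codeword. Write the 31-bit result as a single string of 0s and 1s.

s1 (pos 1,3,5,7,9,11,13,15,17,19,21,23,25,27,29,31): 0⊕0⊕0⊕0⊕1⊕1⊕0⊕0⊕0⊕0⊕0⊕1⊕0⊕0⊕1⊕1 = 1
s2 (pos 2,3,6,7,10,11,14,15,18,19,22,23,26,27,30,31): 1⊕0⊕0⊕0⊕0⊕1⊕0⊕0⊕0⊕0⊕1⊕1⊕0⊕0⊕0⊕1 = 1
s4 (pos 4,5,6,7,12,13,14,15,20,21,22,23,28,29,30,31): 1⊕0⊕0⊕0⊕1⊕0⊕0⊕0⊕0⊕0⊕1⊕1⊕0⊕1⊕0⊕1 = 0
s8 (pos 8,9,10,11,12,13,14,15,24,25,26,27,28,29,30,31): 0⊕1⊕0⊕1⊕1⊕0⊕0⊕0⊕0⊕0⊕0⊕0⊕0⊕1⊕0⊕1 = 1
s16 (pos 16,17,18,19,20,21,22,23,24,25,26,27,28,29,30,31): 0⊕0⊕0⊕0⊕0⊕0⊕1⊕1⊕0⊕0⊕0⊕0⊕0⊕1⊕0⊕1 = 0
Syndrome s16…s1 = 01011 → error at position 11.
Flip position 11: 0101000010110000000001100000101 → 0101000010010000000001100000101

0101000010010000000001100000101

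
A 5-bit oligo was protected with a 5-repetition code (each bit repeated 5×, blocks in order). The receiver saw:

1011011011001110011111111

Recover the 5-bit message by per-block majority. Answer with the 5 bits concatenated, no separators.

Block 1 (10110): 3 ones → 1
Block 2 (11011): 4 ones → 1
Block 3 (00111): 3 ones → 1
Block 4 (00111): 3 ones → 1
Block 5 (11111): 5 ones → 1

11111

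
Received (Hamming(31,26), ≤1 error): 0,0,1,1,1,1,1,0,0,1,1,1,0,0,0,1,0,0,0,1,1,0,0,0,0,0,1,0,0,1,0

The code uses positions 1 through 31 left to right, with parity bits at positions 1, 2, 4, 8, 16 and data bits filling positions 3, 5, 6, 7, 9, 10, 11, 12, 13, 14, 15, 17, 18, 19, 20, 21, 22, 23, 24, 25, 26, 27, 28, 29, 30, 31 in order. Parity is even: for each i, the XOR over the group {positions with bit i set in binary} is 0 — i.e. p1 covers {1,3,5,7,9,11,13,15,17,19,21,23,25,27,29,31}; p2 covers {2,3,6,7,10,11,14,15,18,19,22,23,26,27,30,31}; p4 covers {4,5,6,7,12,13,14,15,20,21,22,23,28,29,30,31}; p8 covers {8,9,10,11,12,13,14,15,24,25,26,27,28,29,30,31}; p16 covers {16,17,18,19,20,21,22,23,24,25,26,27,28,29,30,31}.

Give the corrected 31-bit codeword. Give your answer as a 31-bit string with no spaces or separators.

s1 (pos 1,3,5,7,9,11,13,15,17,19,21,23,25,27,29,31): 0⊕1⊕1⊕1⊕0⊕1⊕0⊕0⊕0⊕0⊕1⊕0⊕0⊕1⊕0⊕0 = 0
s2 (pos 2,3,6,7,10,11,14,15,18,19,22,23,26,27,30,31): 0⊕1⊕1⊕1⊕1⊕1⊕0⊕0⊕0⊕0⊕0⊕0⊕0⊕1⊕1⊕0 = 1
s4 (pos 4,5,6,7,12,13,14,15,20,21,22,23,28,29,30,31): 1⊕1⊕1⊕1⊕1⊕0⊕0⊕0⊕1⊕1⊕0⊕0⊕0⊕0⊕1⊕0 = 0
s8 (pos 8,9,10,11,12,13,14,15,24,25,26,27,28,29,30,31): 0⊕0⊕1⊕1⊕1⊕0⊕0⊕0⊕0⊕0⊕0⊕1⊕0⊕0⊕1⊕0 = 1
s16 (pos 16,17,18,19,20,21,22,23,24,25,26,27,28,29,30,31): 1⊕0⊕0⊕0⊕1⊕1⊕0⊕0⊕0⊕0⊕0⊕1⊕0⊕0⊕1⊕0 = 1
Syndrome s16…s1 = 11010 → error at position 26.
Flip position 26: 0011111001110001000110000010010 → 0011111001110001000110000110010

0011111001110001000110000110010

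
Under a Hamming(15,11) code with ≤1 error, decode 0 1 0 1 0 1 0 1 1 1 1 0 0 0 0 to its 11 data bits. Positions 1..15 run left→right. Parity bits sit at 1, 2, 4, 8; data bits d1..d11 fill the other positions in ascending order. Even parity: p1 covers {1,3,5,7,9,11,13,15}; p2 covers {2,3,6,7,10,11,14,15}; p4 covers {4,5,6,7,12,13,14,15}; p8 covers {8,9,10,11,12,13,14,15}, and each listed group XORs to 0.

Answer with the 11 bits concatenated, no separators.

s1 (pos 1,3,5,7,9,11,13,15): 0⊕0⊕0⊕0⊕1⊕1⊕0⊕0 = 0
s2 (pos 2,3,6,7,10,11,14,15): 1⊕0⊕1⊕0⊕1⊕1⊕0⊕0 = 0
s4 (pos 4,5,6,7,12,13,14,15): 1⊕0⊕1⊕0⊕0⊕0⊕0⊕0 = 0
s8 (pos 8,9,10,11,12,13,14,15): 1⊕1⊕1⊕1⊕0⊕0⊕0⊕0 = 0
Syndrome s8…s1 = 0000 → no error.
Read data bits from positions 3,5,6,7,9,10,11,12,13,14,15: 00101110000

00101110000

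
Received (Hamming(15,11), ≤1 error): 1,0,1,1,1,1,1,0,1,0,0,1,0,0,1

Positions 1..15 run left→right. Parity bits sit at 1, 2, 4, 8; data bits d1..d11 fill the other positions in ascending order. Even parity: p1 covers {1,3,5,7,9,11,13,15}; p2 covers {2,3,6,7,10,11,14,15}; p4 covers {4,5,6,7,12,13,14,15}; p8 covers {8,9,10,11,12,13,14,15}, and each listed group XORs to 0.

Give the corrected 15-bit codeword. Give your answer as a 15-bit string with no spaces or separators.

101111111001001

s1 (pos 1,3,5,7,9,11,13,15): 1⊕1⊕1⊕1⊕1⊕0⊕0⊕1 = 0
s2 (pos 2,3,6,7,10,11,14,15): 0⊕1⊕1⊕1⊕0⊕0⊕0⊕1 = 0
s4 (pos 4,5,6,7,12,13,14,15): 1⊕1⊕1⊕1⊕1⊕0⊕0⊕1 = 0
s8 (pos 8,9,10,11,12,13,14,15): 0⊕1⊕0⊕0⊕1⊕0⊕0⊕1 = 1
Syndrome s8…s1 = 1000 → error at position 8.
Flip position 8: 101111101001001 → 101111111001001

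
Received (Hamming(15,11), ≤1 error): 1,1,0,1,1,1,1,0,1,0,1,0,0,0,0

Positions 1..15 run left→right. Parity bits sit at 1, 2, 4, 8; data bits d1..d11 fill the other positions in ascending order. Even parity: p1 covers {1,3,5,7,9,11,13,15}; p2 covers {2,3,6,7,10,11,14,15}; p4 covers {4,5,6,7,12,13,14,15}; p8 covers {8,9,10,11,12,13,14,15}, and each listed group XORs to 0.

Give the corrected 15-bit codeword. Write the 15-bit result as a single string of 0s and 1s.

010111101010000

s1 (pos 1,3,5,7,9,11,13,15): 1⊕0⊕1⊕1⊕1⊕1⊕0⊕0 = 1
s2 (pos 2,3,6,7,10,11,14,15): 1⊕0⊕1⊕1⊕0⊕1⊕0⊕0 = 0
s4 (pos 4,5,6,7,12,13,14,15): 1⊕1⊕1⊕1⊕0⊕0⊕0⊕0 = 0
s8 (pos 8,9,10,11,12,13,14,15): 0⊕1⊕0⊕1⊕0⊕0⊕0⊕0 = 0
Syndrome s8…s1 = 0001 → error at position 1.
Flip position 1: 110111101010000 → 010111101010000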